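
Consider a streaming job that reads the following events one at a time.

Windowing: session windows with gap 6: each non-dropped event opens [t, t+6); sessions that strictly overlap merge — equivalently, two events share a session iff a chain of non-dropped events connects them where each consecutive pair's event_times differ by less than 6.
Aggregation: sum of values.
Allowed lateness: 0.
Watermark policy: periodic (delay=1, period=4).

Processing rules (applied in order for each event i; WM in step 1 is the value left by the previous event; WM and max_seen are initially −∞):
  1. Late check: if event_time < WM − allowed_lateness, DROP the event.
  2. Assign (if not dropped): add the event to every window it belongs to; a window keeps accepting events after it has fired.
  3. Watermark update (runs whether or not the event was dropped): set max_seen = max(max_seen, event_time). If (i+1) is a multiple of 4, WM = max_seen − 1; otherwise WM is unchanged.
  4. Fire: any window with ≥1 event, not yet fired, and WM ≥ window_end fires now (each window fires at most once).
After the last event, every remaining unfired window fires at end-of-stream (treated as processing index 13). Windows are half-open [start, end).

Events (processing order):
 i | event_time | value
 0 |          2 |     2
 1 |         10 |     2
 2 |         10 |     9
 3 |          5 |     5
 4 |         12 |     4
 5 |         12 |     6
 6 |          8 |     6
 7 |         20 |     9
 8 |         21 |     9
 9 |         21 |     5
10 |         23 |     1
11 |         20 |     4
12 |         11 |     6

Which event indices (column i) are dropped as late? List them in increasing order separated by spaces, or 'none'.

6 12

i=0 t=2 v=2: → [2,8); WM=−∞
i=1 t=10 v=2: → [10,16); WM=−∞
i=2 t=10 v=9: → [10,16); WM=−∞
i=3 t=5 v=5: → [2,16); WM=9
i=4 t=12 v=4: → [2,18); WM=9
i=5 t=12 v=6: → [2,18); WM=9
i=6 t=8 v=6: DROP (t<9-0); WM=9
i=7 t=20 v=9: → [20,26); WM=19
i=8 t=21 v=9: → [20,27); WM=19
i=9 t=21 v=5: → [20,27); WM=19
i=10 t=23 v=1: → [20,29); WM=19
i=11 t=20 v=4: → [20,29); WM=22
i=12 t=11 v=6: DROP (t<22-0); WM=22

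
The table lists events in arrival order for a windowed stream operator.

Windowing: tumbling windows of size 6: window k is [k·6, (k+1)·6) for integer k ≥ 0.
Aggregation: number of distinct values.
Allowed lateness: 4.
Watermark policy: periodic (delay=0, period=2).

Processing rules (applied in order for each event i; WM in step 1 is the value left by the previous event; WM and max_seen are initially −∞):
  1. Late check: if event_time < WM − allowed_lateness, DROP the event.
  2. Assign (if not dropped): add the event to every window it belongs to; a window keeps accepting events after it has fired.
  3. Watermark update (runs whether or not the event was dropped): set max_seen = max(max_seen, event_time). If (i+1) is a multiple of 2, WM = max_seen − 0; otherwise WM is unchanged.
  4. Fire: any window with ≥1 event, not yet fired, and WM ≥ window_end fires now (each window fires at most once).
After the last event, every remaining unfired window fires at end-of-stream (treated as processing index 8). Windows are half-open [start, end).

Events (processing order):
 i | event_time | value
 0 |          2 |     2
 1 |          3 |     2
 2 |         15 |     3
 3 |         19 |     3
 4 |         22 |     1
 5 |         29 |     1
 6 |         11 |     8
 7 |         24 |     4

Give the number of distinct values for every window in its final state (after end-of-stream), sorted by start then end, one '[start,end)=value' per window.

i=0 t=2 v=2: → [0,6); WM=−∞
i=1 t=3 v=2: → [0,6); WM=3
i=2 t=15 v=3: → [12,18); WM=3
i=3 t=19 v=3: → [18,24); WM=19; [0,6) fires=1 [12,18) fires=1
i=4 t=22 v=1: → [18,24); WM=19
i=5 t=29 v=1: → [24,30); WM=29; [18,24) fires=2
i=6 t=11 v=8: DROP (t<29-4); WM=29
i=7 t=24 v=4: DROP (t<29-4); WM=29

[0,6)=1 [12,18)=1 [18,24)=2 [24,30)=1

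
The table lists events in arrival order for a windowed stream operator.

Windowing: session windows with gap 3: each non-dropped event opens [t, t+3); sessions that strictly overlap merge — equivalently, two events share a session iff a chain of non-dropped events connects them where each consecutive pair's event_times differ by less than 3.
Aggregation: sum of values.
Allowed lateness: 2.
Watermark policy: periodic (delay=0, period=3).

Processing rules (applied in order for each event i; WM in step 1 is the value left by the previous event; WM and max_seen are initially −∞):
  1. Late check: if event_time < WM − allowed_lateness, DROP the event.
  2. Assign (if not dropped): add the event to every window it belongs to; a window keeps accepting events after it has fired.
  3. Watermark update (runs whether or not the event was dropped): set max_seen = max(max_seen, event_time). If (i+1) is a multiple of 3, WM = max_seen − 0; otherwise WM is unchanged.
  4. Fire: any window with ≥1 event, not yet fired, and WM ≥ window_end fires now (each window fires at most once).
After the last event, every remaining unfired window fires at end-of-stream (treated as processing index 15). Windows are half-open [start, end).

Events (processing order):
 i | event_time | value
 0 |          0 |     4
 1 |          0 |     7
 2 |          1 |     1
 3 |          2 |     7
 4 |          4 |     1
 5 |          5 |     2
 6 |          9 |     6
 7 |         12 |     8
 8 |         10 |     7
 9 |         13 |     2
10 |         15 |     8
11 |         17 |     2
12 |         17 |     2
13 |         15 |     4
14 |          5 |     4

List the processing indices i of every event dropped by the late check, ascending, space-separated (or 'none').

i=0 t=0 v=4: → [0,3); WM=−∞
i=1 t=0 v=7: → [0,3); WM=−∞
i=2 t=1 v=1: → [0,4); WM=1
i=3 t=2 v=7: → [0,5); WM=1
i=4 t=4 v=1: → [0,7); WM=1
i=5 t=5 v=2: → [0,8); WM=5
i=6 t=9 v=6: → [9,12); WM=5
i=7 t=12 v=8: → [12,15); WM=5
i=8 t=10 v=7: → [9,15); WM=12
i=9 t=13 v=2: → [9,16); WM=12
i=10 t=15 v=8: → [9,18); WM=12
i=11 t=17 v=2: → [9,20); WM=17
i=12 t=17 v=2: → [9,20); WM=17
i=13 t=15 v=4: → [9,20); WM=17
i=14 t=5 v=4: DROP (t<17-2); WM=17

14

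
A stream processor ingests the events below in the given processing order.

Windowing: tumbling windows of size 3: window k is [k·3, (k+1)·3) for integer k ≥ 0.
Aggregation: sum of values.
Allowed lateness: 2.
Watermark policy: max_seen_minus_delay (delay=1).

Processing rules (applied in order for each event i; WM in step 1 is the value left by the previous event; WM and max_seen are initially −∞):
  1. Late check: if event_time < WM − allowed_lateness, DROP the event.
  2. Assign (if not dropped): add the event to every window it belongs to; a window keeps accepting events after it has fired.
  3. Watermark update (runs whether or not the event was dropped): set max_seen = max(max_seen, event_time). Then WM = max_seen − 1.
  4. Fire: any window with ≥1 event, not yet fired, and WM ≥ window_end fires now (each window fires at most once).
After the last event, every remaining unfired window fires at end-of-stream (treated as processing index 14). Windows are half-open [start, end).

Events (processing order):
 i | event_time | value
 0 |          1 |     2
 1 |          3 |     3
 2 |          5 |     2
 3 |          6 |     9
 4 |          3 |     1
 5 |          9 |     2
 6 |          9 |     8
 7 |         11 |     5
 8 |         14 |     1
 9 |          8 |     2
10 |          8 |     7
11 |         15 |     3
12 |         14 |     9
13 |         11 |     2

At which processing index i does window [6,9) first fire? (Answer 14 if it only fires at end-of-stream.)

7

i=0 t=1 v=2: → [0,3); WM=0
i=1 t=3 v=3: → [3,6); WM=2
i=2 t=5 v=2: → [3,6); WM=4; [0,3) fires=2
i=3 t=6 v=9: → [6,9); WM=5
i=4 t=3 v=1: → [3,6); WM=5
i=5 t=9 v=2: → [9,12); WM=8; [3,6) fires=6
i=6 t=9 v=8: → [9,12); WM=8
i=7 t=11 v=5: → [9,12); WM=10; [6,9) fires=9
i=8 t=14 v=1: → [12,15); WM=13; [9,12) fires=15
i=9 t=8 v=2: DROP (t<13-2); WM=13
i=10 t=8 v=7: DROP (t<13-2); WM=13
i=11 t=15 v=3: → [15,18); WM=14
i=12 t=14 v=9: → [12,15); WM=14
i=13 t=11 v=2: DROP (t<14-2); WM=14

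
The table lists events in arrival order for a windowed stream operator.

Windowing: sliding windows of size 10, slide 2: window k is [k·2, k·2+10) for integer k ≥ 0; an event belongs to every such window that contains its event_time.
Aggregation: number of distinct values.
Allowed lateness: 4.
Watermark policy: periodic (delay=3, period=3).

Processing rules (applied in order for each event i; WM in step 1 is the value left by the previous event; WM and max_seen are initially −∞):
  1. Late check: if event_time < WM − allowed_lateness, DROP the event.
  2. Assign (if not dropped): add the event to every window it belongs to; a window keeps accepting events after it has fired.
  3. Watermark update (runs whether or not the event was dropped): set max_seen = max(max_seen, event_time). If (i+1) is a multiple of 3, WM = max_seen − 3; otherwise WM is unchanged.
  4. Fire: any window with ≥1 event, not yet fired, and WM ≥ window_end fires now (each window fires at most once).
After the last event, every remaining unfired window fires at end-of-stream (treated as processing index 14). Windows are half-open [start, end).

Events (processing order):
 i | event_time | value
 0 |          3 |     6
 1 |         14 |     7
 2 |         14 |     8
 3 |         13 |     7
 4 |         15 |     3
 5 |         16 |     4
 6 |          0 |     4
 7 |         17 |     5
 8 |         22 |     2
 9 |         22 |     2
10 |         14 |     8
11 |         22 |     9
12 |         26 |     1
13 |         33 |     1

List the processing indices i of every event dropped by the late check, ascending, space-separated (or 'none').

i=0 t=3 v=6: → [2,12),[0,10); WM=−∞
i=1 t=14 v=7: → [14,24),[12,22),[10,20),[8,18),[6,16); WM=−∞
i=2 t=14 v=8: → [14,24),[12,22),[10,20),[8,18),[6,16); WM=11; [0,10) fires=1
i=3 t=13 v=7: → [12,22),[10,20),[8,18),[6,16),[4,14); WM=11
i=4 t=15 v=3: → [14,24),[12,22),[10,20),[8,18),[6,16); WM=11
i=5 t=16 v=4: → [16,26),[14,24),[12,22),[10,20),[8,18); WM=13; [2,12) fires=1
i=6 t=0 v=4: DROP (t<13-4); WM=13
i=7 t=17 v=5: → [16,26),[14,24),[12,22),[10,20),[8,18); WM=13
i=8 t=22 v=2: → [22,32),[20,30),[18,28),[16,26),[14,24); WM=19; [4,14) fires=1 [6,16) fires=3 [8,18) fires=5
i=9 t=22 v=2: → [22,32),[20,30),[18,28),[16,26),[14,24); WM=19
i=10 t=14 v=8: DROP (t<19-4); WM=19
i=11 t=22 v=9: → [22,32),[20,30),[18,28),[16,26),[14,24); WM=19
i=12 t=26 v=1: → [26,36),[24,34),[22,32),[20,30),[18,28); WM=19
i=13 t=33 v=1: → [32,42),[30,40),[28,38),[26,36),[24,34); WM=19

6 10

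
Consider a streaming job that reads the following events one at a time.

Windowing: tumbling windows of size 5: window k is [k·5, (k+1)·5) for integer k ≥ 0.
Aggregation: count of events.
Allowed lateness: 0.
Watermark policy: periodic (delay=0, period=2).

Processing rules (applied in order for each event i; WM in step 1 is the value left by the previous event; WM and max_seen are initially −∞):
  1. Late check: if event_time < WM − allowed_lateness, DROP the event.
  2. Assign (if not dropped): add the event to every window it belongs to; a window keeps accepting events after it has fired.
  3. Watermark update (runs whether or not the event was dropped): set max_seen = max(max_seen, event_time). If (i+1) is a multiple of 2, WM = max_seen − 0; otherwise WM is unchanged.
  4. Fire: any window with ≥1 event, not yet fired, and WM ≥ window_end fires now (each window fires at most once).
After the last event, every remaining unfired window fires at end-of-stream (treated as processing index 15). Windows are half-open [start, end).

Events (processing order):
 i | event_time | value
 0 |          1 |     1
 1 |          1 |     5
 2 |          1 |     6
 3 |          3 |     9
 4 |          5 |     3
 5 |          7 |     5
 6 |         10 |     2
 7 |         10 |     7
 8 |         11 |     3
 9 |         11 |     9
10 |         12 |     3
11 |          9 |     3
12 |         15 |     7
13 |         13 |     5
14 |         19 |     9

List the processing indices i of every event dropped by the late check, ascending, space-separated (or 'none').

i=0 t=1 v=1: → [0,5); WM=−∞
i=1 t=1 v=5: → [0,5); WM=1
i=2 t=1 v=6: → [0,5); WM=1
i=3 t=3 v=9: → [0,5); WM=3
i=4 t=5 v=3: → [5,10); WM=3
i=5 t=7 v=5: → [5,10); WM=7; [0,5) fires=4
i=6 t=10 v=2: → [10,15); WM=7
i=7 t=10 v=7: → [10,15); WM=10; [5,10) fires=2
i=8 t=11 v=3: → [10,15); WM=10
i=9 t=11 v=9: → [10,15); WM=11
i=10 t=12 v=3: → [10,15); WM=11
i=11 t=9 v=3: DROP (t<11-0); WM=12
i=12 t=15 v=7: → [15,20); WM=12
i=13 t=13 v=5: → [10,15); WM=15; [10,15) fires=6
i=14 t=19 v=9: → [15,20); WM=15

11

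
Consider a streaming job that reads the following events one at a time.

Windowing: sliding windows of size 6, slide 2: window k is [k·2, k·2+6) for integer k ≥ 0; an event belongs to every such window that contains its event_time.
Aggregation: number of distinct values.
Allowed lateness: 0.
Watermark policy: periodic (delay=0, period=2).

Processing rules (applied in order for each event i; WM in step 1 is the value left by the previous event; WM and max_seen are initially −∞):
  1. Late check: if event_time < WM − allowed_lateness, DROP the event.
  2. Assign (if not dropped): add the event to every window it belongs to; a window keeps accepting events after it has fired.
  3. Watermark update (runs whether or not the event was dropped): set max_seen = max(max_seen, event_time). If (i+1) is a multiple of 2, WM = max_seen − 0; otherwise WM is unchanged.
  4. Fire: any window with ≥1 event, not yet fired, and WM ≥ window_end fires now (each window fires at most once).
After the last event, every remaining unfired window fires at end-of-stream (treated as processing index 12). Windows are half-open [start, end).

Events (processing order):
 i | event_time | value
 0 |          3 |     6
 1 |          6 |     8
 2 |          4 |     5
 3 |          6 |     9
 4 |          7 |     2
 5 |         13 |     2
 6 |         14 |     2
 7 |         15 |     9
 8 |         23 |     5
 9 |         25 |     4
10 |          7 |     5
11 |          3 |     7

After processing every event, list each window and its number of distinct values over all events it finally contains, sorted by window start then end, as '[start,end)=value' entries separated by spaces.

[0,6)=1 [2,8)=4 [4,10)=3 [6,12)=3 [8,14)=1 [10,16)=2 [12,18)=2 [14,20)=2 [18,24)=1 [20,26)=2 [22,28)=2 [24,30)=1

i=0 t=3 v=6: → [2,8),[0,6); WM=−∞
i=1 t=6 v=8: → [6,12),[4,10),[2,8); WM=6; [0,6) fires=1
i=2 t=4 v=5: DROP (t<6-0); WM=6
i=3 t=6 v=9: → [6,12),[4,10),[2,8); WM=6
i=4 t=7 v=2: → [6,12),[4,10),[2,8); WM=6
i=5 t=13 v=2: → [12,18),[10,16),[8,14); WM=13; [2,8) fires=4 [4,10) fires=3 [6,12) fires=3
i=6 t=14 v=2: → [14,20),[12,18),[10,16); WM=13
i=7 t=15 v=9: → [14,20),[12,18),[10,16); WM=15; [8,14) fires=1
i=8 t=23 v=5: → [22,28),[20,26),[18,24); WM=15
i=9 t=25 v=4: → [24,30),[22,28),[20,26); WM=25; [10,16) fires=2 [12,18) fires=2 [14,20) fires=2 [18,24) fires=1
i=10 t=7 v=5: DROP (t<25-0); WM=25
i=11 t=3 v=7: DROP (t<25-0); WM=25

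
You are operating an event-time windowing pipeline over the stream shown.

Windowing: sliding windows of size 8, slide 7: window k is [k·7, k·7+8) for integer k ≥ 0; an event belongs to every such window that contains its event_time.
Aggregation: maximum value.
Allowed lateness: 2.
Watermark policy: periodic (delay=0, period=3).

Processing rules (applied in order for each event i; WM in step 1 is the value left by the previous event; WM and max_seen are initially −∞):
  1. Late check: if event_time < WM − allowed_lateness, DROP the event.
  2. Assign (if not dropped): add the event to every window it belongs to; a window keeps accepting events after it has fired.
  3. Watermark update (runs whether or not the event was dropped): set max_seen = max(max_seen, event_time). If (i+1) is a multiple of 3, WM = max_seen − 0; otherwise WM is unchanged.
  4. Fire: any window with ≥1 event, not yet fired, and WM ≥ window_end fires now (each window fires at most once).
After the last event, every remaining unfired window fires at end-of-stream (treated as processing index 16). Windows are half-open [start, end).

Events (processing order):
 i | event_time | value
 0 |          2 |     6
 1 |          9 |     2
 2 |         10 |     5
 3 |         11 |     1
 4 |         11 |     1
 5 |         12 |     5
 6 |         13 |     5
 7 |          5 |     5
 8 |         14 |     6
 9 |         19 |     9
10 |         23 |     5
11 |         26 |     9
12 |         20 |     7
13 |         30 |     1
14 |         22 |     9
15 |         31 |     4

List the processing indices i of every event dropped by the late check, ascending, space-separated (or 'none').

i=0 t=2 v=6: → [0,8); WM=−∞
i=1 t=9 v=2: → [7,15); WM=−∞
i=2 t=10 v=5: → [7,15); WM=10; [0,8) fires=6
i=3 t=11 v=1: → [7,15); WM=10
i=4 t=11 v=1: → [7,15); WM=10
i=5 t=12 v=5: → [7,15); WM=12
i=6 t=13 v=5: → [7,15); WM=12
i=7 t=5 v=5: DROP (t<12-2); WM=12
i=8 t=14 v=6: → [14,22),[7,15); WM=14
i=9 t=19 v=9: → [14,22); WM=14
i=10 t=23 v=5: → [21,29); WM=14
i=11 t=26 v=9: → [21,29); WM=26; [7,15) fires=6 [14,22) fires=9
i=12 t=20 v=7: DROP (t<26-2); WM=26
i=13 t=30 v=1: → [28,36); WM=26
i=14 t=22 v=9: DROP (t<26-2); WM=30; [21,29) fires=9
i=15 t=31 v=4: → [28,36); WM=30

7 12 14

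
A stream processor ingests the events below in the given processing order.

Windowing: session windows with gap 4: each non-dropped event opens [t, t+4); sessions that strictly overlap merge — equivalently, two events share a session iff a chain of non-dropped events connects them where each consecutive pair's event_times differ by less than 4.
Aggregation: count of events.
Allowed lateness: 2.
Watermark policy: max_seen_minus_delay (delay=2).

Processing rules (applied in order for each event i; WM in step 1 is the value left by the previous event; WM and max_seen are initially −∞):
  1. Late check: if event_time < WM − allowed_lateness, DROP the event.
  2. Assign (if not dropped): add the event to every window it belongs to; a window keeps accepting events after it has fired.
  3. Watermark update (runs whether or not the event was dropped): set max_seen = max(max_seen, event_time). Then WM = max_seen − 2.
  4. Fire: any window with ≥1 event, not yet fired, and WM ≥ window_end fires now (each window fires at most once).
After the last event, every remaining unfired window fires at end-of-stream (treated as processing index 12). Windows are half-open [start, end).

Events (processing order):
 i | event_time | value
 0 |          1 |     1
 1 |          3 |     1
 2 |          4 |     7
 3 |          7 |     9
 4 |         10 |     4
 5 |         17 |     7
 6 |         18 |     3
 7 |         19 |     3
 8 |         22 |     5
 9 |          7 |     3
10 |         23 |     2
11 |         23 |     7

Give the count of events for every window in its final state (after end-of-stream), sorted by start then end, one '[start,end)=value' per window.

i=0 t=1 v=1: → [1,5); WM=-1
i=1 t=3 v=1: → [1,7); WM=1
i=2 t=4 v=7: → [1,8); WM=2
i=3 t=7 v=9: → [1,11); WM=5
i=4 t=10 v=4: → [1,14); WM=8
i=5 t=17 v=7: → [17,21); WM=15
i=6 t=18 v=3: → [17,22); WM=16
i=7 t=19 v=3: → [17,23); WM=17
i=8 t=22 v=5: → [17,26); WM=20
i=9 t=7 v=3: DROP (t<20-2); WM=20
i=10 t=23 v=2: → [17,27); WM=21
i=11 t=23 v=7: → [17,27); WM=21

[1,14)=5 [17,27)=6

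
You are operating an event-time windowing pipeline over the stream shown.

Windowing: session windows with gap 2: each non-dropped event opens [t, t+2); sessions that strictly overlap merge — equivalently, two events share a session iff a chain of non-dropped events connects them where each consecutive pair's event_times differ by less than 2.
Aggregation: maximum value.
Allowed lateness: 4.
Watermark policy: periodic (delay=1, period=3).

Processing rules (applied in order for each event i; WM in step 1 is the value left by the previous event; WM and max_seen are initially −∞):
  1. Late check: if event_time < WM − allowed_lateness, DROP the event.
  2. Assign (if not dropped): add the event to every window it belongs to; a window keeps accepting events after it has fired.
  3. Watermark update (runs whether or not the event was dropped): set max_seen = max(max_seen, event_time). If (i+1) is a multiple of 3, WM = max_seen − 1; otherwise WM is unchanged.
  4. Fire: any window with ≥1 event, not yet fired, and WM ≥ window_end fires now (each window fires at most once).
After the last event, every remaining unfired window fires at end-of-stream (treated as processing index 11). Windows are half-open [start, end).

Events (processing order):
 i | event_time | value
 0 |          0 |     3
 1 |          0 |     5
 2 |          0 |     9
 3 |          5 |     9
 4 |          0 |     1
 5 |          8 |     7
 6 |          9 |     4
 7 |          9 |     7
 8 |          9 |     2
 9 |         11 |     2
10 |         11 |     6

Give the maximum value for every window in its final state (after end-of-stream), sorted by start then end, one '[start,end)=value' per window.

i=0 t=0 v=3: → [0,2); WM=−∞
i=1 t=0 v=5: → [0,2); WM=−∞
i=2 t=0 v=9: → [0,2); WM=-1
i=3 t=5 v=9: → [5,7); WM=-1
i=4 t=0 v=1: → [0,2); WM=-1
i=5 t=8 v=7: → [8,10); WM=7
i=6 t=9 v=4: → [8,11); WM=7
i=7 t=9 v=7: → [8,11); WM=7
i=8 t=9 v=2: → [8,11); WM=8
i=9 t=11 v=2: → [11,13); WM=8
i=10 t=11 v=6: → [11,13); WM=8

[0,2)=9 [5,7)=9 [8,11)=7 [11,13)=6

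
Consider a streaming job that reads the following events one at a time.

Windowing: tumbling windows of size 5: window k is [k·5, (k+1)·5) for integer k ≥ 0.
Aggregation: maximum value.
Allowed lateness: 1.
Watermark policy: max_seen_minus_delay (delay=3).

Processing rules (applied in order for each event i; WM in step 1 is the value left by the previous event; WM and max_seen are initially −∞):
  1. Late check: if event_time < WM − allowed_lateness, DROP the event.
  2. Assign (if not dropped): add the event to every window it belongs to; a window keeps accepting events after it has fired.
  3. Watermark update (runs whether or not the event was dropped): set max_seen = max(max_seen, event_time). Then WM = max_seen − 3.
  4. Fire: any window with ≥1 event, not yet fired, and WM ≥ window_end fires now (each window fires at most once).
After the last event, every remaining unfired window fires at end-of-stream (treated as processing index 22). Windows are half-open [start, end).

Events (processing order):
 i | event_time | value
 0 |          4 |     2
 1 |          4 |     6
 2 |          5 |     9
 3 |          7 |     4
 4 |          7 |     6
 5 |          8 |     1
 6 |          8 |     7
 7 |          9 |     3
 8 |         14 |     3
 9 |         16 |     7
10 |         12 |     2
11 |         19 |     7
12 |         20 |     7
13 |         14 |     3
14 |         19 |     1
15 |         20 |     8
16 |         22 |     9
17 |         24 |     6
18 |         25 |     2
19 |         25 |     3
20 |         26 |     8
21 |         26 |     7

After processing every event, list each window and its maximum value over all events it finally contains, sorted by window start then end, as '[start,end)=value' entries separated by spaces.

i=0 t=4 v=2: → [0,5); WM=1
i=1 t=4 v=6: → [0,5); WM=1
i=2 t=5 v=9: → [5,10); WM=2
i=3 t=7 v=4: → [5,10); WM=4
i=4 t=7 v=6: → [5,10); WM=4
i=5 t=8 v=1: → [5,10); WM=5; [0,5) fires=6
i=6 t=8 v=7: → [5,10); WM=5
i=7 t=9 v=3: → [5,10); WM=6
i=8 t=14 v=3: → [10,15); WM=11; [5,10) fires=9
i=9 t=16 v=7: → [15,20); WM=13
i=10 t=12 v=2: → [10,15); WM=13
i=11 t=19 v=7: → [15,20); WM=16; [10,15) fires=3
i=12 t=20 v=7: → [20,25); WM=17
i=13 t=14 v=3: DROP (t<17-1); WM=17
i=14 t=19 v=1: → [15,20); WM=17
i=15 t=20 v=8: → [20,25); WM=17
i=16 t=22 v=9: → [20,25); WM=19
i=17 t=24 v=6: → [20,25); WM=21; [15,20) fires=7
i=18 t=25 v=2: → [25,30); WM=22
i=19 t=25 v=3: → [25,30); WM=22
i=20 t=26 v=8: → [25,30); WM=23
i=21 t=26 v=7: → [25,30); WM=23

[0,5)=6 [5,10)=9 [10,15)=3 [15,20)=7 [20,25)=9 [25,30)=8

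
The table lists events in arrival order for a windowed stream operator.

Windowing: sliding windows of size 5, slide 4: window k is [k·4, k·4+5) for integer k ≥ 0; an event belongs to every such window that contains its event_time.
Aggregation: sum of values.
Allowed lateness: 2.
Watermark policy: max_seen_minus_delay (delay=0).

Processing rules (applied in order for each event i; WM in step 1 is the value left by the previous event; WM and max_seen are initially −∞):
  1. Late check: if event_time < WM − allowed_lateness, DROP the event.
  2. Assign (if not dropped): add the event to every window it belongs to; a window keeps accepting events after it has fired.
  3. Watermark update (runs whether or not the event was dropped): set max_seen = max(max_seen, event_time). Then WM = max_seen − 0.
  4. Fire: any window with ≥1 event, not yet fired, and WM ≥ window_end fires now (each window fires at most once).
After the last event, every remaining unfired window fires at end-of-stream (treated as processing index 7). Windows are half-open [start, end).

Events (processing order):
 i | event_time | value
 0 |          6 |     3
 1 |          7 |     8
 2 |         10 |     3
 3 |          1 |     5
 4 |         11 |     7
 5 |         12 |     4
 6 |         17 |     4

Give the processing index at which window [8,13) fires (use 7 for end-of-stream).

i=0 t=6 v=3: → [4,9); WM=6
i=1 t=7 v=8: → [4,9); WM=7
i=2 t=10 v=3: → [8,13); WM=10; [4,9) fires=11
i=3 t=1 v=5: DROP (t<10-2); WM=10
i=4 t=11 v=7: → [8,13); WM=11
i=5 t=12 v=4: → [12,17),[8,13); WM=12
i=6 t=17 v=4: → [16,21); WM=17; [8,13) fires=14 [12,17) fires=4

6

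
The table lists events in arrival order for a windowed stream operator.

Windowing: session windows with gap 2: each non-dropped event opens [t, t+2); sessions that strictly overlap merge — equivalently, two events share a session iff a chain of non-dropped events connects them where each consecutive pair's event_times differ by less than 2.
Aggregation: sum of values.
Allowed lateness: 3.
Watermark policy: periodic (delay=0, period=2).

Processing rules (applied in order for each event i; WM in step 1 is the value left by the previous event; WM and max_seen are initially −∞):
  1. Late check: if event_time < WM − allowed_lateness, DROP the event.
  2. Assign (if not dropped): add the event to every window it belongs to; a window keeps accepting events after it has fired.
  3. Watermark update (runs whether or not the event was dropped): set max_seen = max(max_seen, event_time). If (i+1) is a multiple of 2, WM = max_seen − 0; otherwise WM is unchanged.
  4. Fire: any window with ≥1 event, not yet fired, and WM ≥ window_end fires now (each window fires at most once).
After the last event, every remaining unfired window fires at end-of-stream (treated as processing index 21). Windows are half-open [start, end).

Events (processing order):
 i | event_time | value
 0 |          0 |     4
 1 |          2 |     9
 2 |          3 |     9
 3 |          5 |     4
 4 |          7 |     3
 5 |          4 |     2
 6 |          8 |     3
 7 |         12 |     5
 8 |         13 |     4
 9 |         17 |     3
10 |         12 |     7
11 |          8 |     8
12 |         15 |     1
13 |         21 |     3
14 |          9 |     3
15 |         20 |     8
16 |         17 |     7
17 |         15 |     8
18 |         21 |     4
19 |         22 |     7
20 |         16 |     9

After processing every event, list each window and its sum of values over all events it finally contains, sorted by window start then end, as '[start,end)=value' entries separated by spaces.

i=0 t=0 v=4: → [0,2); WM=−∞
i=1 t=2 v=9: → [2,4); WM=2
i=2 t=3 v=9: → [2,5); WM=2
i=3 t=5 v=4: → [5,7); WM=5
i=4 t=7 v=3: → [7,9); WM=5
i=5 t=4 v=2: → [2,7); WM=7
i=6 t=8 v=3: → [7,10); WM=7
i=7 t=12 v=5: → [12,14); WM=12
i=8 t=13 v=4: → [12,15); WM=12
i=9 t=17 v=3: → [17,19); WM=17
i=10 t=12 v=7: DROP (t<17-3); WM=17
i=11 t=8 v=8: DROP (t<17-3); WM=17
i=12 t=15 v=1: → [15,17); WM=17
i=13 t=21 v=3: → [21,23); WM=21
i=14 t=9 v=3: DROP (t<21-3); WM=21
i=15 t=20 v=8: → [20,23); WM=21
i=16 t=17 v=7: DROP (t<21-3); WM=21
i=17 t=15 v=8: DROP (t<21-3); WM=21
i=18 t=21 v=4: → [20,23); WM=21
i=19 t=22 v=7: → [20,24); WM=22
i=20 t=16 v=9: DROP (t<22-3); WM=22

[0,2)=4 [2,7)=24 [7,10)=6 [12,15)=9 [15,17)=1 [17,19)=3 [20,24)=22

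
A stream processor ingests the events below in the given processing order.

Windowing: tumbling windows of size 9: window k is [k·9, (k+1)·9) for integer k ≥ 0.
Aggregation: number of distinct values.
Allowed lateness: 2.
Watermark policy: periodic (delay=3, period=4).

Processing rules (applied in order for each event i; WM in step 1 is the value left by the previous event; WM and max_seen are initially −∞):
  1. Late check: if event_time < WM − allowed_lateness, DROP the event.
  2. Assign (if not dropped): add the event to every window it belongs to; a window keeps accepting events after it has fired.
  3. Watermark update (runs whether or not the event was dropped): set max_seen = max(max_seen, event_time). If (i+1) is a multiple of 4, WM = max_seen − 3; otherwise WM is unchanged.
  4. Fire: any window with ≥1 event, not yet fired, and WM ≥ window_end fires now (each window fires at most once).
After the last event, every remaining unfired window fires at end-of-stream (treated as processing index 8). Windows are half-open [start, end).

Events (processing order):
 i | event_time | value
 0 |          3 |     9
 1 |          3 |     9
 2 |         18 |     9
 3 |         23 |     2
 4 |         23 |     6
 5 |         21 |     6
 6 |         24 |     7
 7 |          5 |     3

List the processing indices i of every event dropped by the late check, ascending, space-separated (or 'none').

i=0 t=3 v=9: → [0,9); WM=−∞
i=1 t=3 v=9: → [0,9); WM=−∞
i=2 t=18 v=9: → [18,27); WM=−∞
i=3 t=23 v=2: → [18,27); WM=20; [0,9) fires=1
i=4 t=23 v=6: → [18,27); WM=20
i=5 t=21 v=6: → [18,27); WM=20
i=6 t=24 v=7: → [18,27); WM=20
i=7 t=5 v=3: DROP (t<20-2); WM=21

7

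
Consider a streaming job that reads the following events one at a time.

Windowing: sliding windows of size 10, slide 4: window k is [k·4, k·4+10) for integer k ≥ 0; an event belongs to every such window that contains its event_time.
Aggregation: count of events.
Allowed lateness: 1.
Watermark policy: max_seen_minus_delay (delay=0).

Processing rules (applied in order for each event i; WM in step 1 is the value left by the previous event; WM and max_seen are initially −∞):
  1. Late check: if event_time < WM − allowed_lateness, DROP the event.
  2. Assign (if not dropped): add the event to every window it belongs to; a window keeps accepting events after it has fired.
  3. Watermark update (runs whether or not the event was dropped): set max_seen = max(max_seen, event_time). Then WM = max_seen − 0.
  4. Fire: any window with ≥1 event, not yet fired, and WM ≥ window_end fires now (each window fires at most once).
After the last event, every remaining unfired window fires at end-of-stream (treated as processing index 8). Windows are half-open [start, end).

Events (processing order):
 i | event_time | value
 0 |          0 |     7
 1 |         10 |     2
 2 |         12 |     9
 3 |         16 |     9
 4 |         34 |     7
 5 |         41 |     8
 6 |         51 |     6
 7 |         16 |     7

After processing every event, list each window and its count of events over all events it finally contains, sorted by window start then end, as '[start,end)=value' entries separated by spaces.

[0,10)=1 [4,14)=2 [8,18)=3 [12,22)=2 [16,26)=1 [28,38)=1 [32,42)=2 [36,46)=1 [40,50)=1 [44,54)=1 [48,58)=1

i=0 t=0 v=7: → [0,10); WM=0
i=1 t=10 v=2: → [8,18),[4,14); WM=10; [0,10) fires=1
i=2 t=12 v=9: → [12,22),[8,18),[4,14); WM=12
i=3 t=16 v=9: → [16,26),[12,22),[8,18); WM=16; [4,14) fires=2
i=4 t=34 v=7: → [32,42),[28,38); WM=34; [8,18) fires=3 [12,22) fires=2 [16,26) fires=1
i=5 t=41 v=8: → [40,50),[36,46),[32,42); WM=41; [28,38) fires=1
i=6 t=51 v=6: → [48,58),[44,54); WM=51; [32,42) fires=2 [36,46) fires=1 [40,50) fires=1
i=7 t=16 v=7: DROP (t<51-1); WM=51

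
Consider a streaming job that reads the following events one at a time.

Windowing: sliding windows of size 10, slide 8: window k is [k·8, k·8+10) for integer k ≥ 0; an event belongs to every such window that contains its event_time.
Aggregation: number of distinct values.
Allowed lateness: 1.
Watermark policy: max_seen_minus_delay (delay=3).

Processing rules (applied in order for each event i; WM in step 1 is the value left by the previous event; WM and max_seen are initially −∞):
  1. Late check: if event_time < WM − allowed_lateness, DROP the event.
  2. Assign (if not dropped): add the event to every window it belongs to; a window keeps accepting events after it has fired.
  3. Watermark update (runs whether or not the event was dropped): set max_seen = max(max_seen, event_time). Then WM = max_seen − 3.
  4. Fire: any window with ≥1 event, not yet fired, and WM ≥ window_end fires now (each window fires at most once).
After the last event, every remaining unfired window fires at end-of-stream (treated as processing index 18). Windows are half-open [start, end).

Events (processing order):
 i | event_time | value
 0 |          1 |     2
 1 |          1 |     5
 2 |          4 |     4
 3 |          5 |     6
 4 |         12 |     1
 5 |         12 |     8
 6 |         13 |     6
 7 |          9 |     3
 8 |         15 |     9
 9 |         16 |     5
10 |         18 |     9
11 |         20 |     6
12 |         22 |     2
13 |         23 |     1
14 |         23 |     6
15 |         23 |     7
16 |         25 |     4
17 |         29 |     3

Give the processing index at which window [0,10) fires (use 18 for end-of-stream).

6

i=0 t=1 v=2: → [0,10); WM=-2
i=1 t=1 v=5: → [0,10); WM=-2
i=2 t=4 v=4: → [0,10); WM=1
i=3 t=5 v=6: → [0,10); WM=2
i=4 t=12 v=1: → [8,18); WM=9
i=5 t=12 v=8: → [8,18); WM=9
i=6 t=13 v=6: → [8,18); WM=10; [0,10) fires=4
i=7 t=9 v=3: → [8,18),[0,10); WM=10
i=8 t=15 v=9: → [8,18); WM=12
i=9 t=16 v=5: → [16,26),[8,18); WM=13
i=10 t=18 v=9: → [16,26); WM=15
i=11 t=20 v=6: → [16,26); WM=17
i=12 t=22 v=2: → [16,26); WM=19; [8,18) fires=6
i=13 t=23 v=1: → [16,26); WM=20
i=14 t=23 v=6: → [16,26); WM=20
i=15 t=23 v=7: → [16,26); WM=20
i=16 t=25 v=4: → [24,34),[16,26); WM=22
i=17 t=29 v=3: → [24,34); WM=26; [16,26) fires=7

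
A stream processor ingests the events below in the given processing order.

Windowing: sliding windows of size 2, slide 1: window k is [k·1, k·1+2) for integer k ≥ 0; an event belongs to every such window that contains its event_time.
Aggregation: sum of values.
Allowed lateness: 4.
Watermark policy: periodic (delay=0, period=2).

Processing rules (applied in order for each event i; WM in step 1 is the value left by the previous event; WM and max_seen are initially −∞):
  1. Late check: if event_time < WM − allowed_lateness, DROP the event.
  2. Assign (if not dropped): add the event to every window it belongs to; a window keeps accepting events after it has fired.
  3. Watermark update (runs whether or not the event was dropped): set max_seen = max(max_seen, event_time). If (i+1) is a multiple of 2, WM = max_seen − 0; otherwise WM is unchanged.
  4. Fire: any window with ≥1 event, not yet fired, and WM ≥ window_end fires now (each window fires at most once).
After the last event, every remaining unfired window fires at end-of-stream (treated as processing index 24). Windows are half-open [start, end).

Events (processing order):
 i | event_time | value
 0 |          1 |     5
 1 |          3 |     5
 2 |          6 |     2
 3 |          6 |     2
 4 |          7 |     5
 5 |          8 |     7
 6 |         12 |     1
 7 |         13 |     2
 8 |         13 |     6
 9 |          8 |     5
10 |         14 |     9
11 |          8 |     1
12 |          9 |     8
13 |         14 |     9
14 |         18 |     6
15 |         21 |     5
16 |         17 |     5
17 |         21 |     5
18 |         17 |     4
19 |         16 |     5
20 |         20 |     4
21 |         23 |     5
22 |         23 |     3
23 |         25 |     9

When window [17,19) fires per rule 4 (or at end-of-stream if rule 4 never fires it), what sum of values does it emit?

6

i=0 t=1 v=5: → [1,3),[0,2); WM=−∞
i=1 t=3 v=5: → [3,5),[2,4); WM=3; [0,2) fires=5 [1,3) fires=5
i=2 t=6 v=2: → [6,8),[5,7); WM=3
i=3 t=6 v=2: → [6,8),[5,7); WM=6; [2,4) fires=5 [3,5) fires=5
i=4 t=7 v=5: → [7,9),[6,8); WM=6
i=5 t=8 v=7: → [8,10),[7,9); WM=8; [5,7) fires=4 [6,8) fires=9
i=6 t=12 v=1: → [12,14),[11,13); WM=8
i=7 t=13 v=2: → [13,15),[12,14); WM=13; [7,9) fires=12 [8,10) fires=7 [11,13) fires=1
i=8 t=13 v=6: → [13,15),[12,14); WM=13
i=9 t=8 v=5: DROP (t<13-4); WM=13
i=10 t=14 v=9: → [14,16),[13,15); WM=13
i=11 t=8 v=1: DROP (t<13-4); WM=14; [12,14) fires=9
i=12 t=9 v=8: DROP (t<14-4); WM=14
i=13 t=14 v=9: → [14,16),[13,15); WM=14
i=14 t=18 v=6: → [18,20),[17,19); WM=14
i=15 t=21 v=5: → [21,23),[20,22); WM=21; [13,15) fires=26 [14,16) fires=18 [17,19) fires=6 [18,20) fires=6
i=16 t=17 v=5: → [17,19),[16,18); WM=21; [16,18) fires=5
i=17 t=21 v=5: → [21,23),[20,22); WM=21
i=18 t=17 v=4: → [17,19),[16,18); WM=21
i=19 t=16 v=5: DROP (t<21-4); WM=21
i=20 t=20 v=4: → [20,22),[19,21); WM=21; [19,21) fires=4
i=21 t=23 v=5: → [23,25),[22,24); WM=23; [20,22) fires=14 [21,23) fires=10
i=22 t=23 v=3: → [23,25),[22,24); WM=23
i=23 t=25 v=9: → [25,27),[24,26); WM=25; [22,24) fires=8 [23,25) fires=8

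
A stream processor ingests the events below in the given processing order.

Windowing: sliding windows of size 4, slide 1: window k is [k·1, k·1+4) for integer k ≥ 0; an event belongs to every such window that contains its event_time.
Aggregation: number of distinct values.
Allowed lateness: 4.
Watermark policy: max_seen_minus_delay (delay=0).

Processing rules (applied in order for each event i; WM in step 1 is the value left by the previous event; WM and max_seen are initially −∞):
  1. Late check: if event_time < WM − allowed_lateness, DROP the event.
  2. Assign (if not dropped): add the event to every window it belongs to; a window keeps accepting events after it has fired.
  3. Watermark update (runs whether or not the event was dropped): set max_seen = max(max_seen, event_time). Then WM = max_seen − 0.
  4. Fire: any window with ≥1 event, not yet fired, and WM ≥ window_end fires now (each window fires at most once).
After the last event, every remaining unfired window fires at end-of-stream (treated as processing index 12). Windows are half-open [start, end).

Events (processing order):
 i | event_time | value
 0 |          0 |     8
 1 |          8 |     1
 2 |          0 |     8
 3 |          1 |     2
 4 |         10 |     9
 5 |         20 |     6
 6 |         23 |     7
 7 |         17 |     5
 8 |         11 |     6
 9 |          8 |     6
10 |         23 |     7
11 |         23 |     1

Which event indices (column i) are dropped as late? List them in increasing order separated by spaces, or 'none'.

2 3 7 8 9

i=0 t=0 v=8: → [0,4); WM=0
i=1 t=8 v=1: → [8,12),[7,11),[6,10),[5,9); WM=8; [0,4) fires=1
i=2 t=0 v=8: DROP (t<8-4); WM=8
i=3 t=1 v=2: DROP (t<8-4); WM=8
i=4 t=10 v=9: → [10,14),[9,13),[8,12),[7,11); WM=10; [5,9) fires=1 [6,10) fires=1
i=5 t=20 v=6: → [20,24),[19,23),[18,22),[17,21); WM=20; [7,11) fires=2 [8,12) fires=2 [9,13) fires=1 [10,14) fires=1
i=6 t=23 v=7: → [23,27),[22,26),[21,25),[20,24); WM=23; [17,21) fires=1 [18,22) fires=1 [19,23) fires=1
i=7 t=17 v=5: DROP (t<23-4); WM=23
i=8 t=11 v=6: DROP (t<23-4); WM=23
i=9 t=8 v=6: DROP (t<23-4); WM=23
i=10 t=23 v=7: → [23,27),[22,26),[21,25),[20,24); WM=23
i=11 t=23 v=1: → [23,27),[22,26),[21,25),[20,24); WM=23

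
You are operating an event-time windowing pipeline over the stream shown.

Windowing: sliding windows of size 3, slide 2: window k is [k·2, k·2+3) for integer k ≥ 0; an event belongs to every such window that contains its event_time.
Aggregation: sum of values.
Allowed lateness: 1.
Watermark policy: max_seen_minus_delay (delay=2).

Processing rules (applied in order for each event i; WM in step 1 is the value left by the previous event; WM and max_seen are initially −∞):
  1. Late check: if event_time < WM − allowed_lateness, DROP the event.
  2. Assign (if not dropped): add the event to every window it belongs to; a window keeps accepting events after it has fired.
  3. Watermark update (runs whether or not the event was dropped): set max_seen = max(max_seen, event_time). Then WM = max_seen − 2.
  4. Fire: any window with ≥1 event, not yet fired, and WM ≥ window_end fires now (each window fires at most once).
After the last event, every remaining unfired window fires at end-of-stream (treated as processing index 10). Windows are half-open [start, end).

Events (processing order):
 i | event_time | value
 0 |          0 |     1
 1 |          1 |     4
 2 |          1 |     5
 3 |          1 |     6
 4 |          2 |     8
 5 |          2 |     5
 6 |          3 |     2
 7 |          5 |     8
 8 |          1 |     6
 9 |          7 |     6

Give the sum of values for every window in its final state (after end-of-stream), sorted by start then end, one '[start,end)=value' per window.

i=0 t=0 v=1: → [0,3); WM=-2
i=1 t=1 v=4: → [0,3); WM=-1
i=2 t=1 v=5: → [0,3); WM=-1
i=3 t=1 v=6: → [0,3); WM=-1
i=4 t=2 v=8: → [2,5),[0,3); WM=0
i=5 t=2 v=5: → [2,5),[0,3); WM=0
i=6 t=3 v=2: → [2,5); WM=1
i=7 t=5 v=8: → [4,7); WM=3; [0,3) fires=29
i=8 t=1 v=6: DROP (t<3-1); WM=3
i=9 t=7 v=6: → [6,9); WM=5; [2,5) fires=15

[0,3)=29 [2,5)=15 [4,7)=8 [6,9)=6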